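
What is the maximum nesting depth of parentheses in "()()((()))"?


Input: "()()((()))"
Tracking depth:
  Position 0 '(': depth becomes 1
  Position 1 ')': depth becomes 0
  Position 2 '(': depth becomes 1
  Position 3 ')': depth becomes 0
  Position 4 '(': depth becomes 1
  Position 5 '(': depth becomes 2
  Position 6 '(': depth becomes 3
  Position 7 ')': depth becomes 2
  Position 8 ')': depth becomes 1
  Position 9 ')': depth becomes 0
Maximum depth reached: 3

3


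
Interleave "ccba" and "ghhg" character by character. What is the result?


Interleaving "ccba" and "ghhg":
  Position 0: 'c' from first, 'g' from second => "cg"
  Position 1: 'c' from first, 'h' from second => "ch"
  Position 2: 'b' from first, 'h' from second => "bh"
  Position 3: 'a' from first, 'g' from second => "ag"
Result: cgchbhag

cgchbhag


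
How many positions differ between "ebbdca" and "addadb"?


Comparing "ebbdca" and "addadb" position by position:
  Position 0: 'e' vs 'a' => DIFFER
  Position 1: 'b' vs 'd' => DIFFER
  Position 2: 'b' vs 'd' => DIFFER
  Position 3: 'd' vs 'a' => DIFFER
  Position 4: 'c' vs 'd' => DIFFER
  Position 5: 'a' vs 'b' => DIFFER
Positions that differ: 6

6


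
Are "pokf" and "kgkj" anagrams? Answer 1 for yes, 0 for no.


Strings: "pokf", "kgkj"
Sorted first:  fkop
Sorted second: gjkk
Differ at position 0: 'f' vs 'g' => not anagrams

0


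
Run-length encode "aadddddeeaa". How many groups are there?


Input: aadddddeeaa
Scanning for consecutive runs:
  Group 1: 'a' x 2 (positions 0-1)
  Group 2: 'd' x 5 (positions 2-6)
  Group 3: 'e' x 2 (positions 7-8)
  Group 4: 'a' x 2 (positions 9-10)
Total groups: 4

4


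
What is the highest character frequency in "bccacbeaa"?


Input: bccacbeaa
Character counts:
  'a': 3
  'b': 2
  'c': 3
  'e': 1
Maximum frequency: 3

3


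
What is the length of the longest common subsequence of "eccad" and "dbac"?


LCS of "eccad" and "dbac"
DP table:
           d    b    a    c
      0    0    0    0    0
  e   0    0    0    0    0
  c   0    0    0    0    1
  c   0    0    0    0    1
  a   0    0    0    1    1
  d   0    1    1    1    1
LCS length = dp[5][4] = 1

1


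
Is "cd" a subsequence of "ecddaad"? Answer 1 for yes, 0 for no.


Check if "cd" is a subsequence of "ecddaad"
Greedy scan:
  Position 0 ('e'): no match needed
  Position 1 ('c'): matches sub[0] = 'c'
  Position 2 ('d'): matches sub[1] = 'd'
  Position 3 ('d'): no match needed
  Position 4 ('a'): no match needed
  Position 5 ('a'): no match needed
  Position 6 ('d'): no match needed
All 2 characters matched => is a subsequence

1


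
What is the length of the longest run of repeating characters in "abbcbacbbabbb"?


Input: "abbcbacbbabbb"
Scanning for longest run:
  Position 1 ('b'): new char, reset run to 1
  Position 2 ('b'): continues run of 'b', length=2
  Position 3 ('c'): new char, reset run to 1
  Position 4 ('b'): new char, reset run to 1
  Position 5 ('a'): new char, reset run to 1
  Position 6 ('c'): new char, reset run to 1
  Position 7 ('b'): new char, reset run to 1
  Position 8 ('b'): continues run of 'b', length=2
  Position 9 ('a'): new char, reset run to 1
  Position 10 ('b'): new char, reset run to 1
  Position 11 ('b'): continues run of 'b', length=2
  Position 12 ('b'): continues run of 'b', length=3
Longest run: 'b' with length 3

3


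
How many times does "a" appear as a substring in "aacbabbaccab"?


Searching for "a" in "aacbabbaccab"
Scanning each position:
  Position 0: "a" => MATCH
  Position 1: "a" => MATCH
  Position 2: "c" => no
  Position 3: "b" => no
  Position 4: "a" => MATCH
  Position 5: "b" => no
  Position 6: "b" => no
  Position 7: "a" => MATCH
  Position 8: "c" => no
  Position 9: "c" => no
  Position 10: "a" => MATCH
  Position 11: "b" => no
Total occurrences: 5

5


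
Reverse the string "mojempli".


Input: mojempli
Reading characters right to left:
  Position 7: 'i'
  Position 6: 'l'
  Position 5: 'p'
  Position 4: 'm'
  Position 3: 'e'
  Position 2: 'j'
  Position 1: 'o'
  Position 0: 'm'
Reversed: ilpmejom

ilpmejom


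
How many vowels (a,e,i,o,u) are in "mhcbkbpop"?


Input: mhcbkbpop
Checking each character:
  'm' at position 0: consonant
  'h' at position 1: consonant
  'c' at position 2: consonant
  'b' at position 3: consonant
  'k' at position 4: consonant
  'b' at position 5: consonant
  'p' at position 6: consonant
  'o' at position 7: vowel (running total: 1)
  'p' at position 8: consonant
Total vowels: 1

1


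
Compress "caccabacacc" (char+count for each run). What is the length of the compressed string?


Input: caccabacacc
Runs:
  'c' x 1 => "c1"
  'a' x 1 => "a1"
  'c' x 2 => "c2"
  'a' x 1 => "a1"
  'b' x 1 => "b1"
  'a' x 1 => "a1"
  'c' x 1 => "c1"
  'a' x 1 => "a1"
  'c' x 2 => "c2"
Compressed: "c1a1c2a1b1a1c1a1c2"
Compressed length: 18

18


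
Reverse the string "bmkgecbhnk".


Input: bmkgecbhnk
Reading characters right to left:
  Position 9: 'k'
  Position 8: 'n'
  Position 7: 'h'
  Position 6: 'b'
  Position 5: 'c'
  Position 4: 'e'
  Position 3: 'g'
  Position 2: 'k'
  Position 1: 'm'
  Position 0: 'b'
Reversed: knhbcegkmb

knhbcegkmb


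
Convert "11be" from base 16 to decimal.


Input: "11be" in base 16
Positional expansion:
  Digit '1' (value 1) x 16^3 = 4096
  Digit '1' (value 1) x 16^2 = 256
  Digit 'b' (value 11) x 16^1 = 176
  Digit 'e' (value 14) x 16^0 = 14
Sum = 4542

4542


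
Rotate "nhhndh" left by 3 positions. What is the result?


Input: "nhhndh", rotate left by 3
First 3 characters: "nhh"
Remaining characters: "ndh"
Concatenate remaining + first: "ndh" + "nhh" = "ndhnhh"

ndhnhh


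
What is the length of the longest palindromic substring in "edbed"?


Input: "edbed"
Checking substrings for palindromes:
  No multi-char palindromic substrings found
Longest palindromic substring: "e" with length 1

1


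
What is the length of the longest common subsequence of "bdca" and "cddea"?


LCS of "bdca" and "cddea"
DP table:
           c    d    d    e    a
      0    0    0    0    0    0
  b   0    0    0    0    0    0
  d   0    0    1    1    1    1
  c   0    1    1    1    1    1
  a   0    1    1    1    1    2
LCS length = dp[4][5] = 2

2


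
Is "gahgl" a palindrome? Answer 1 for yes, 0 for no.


Input: gahgl
Reversed: lghag
  Compare pos 0 ('g') with pos 4 ('l'): MISMATCH
  Compare pos 1 ('a') with pos 3 ('g'): MISMATCH
Result: not a palindrome

0


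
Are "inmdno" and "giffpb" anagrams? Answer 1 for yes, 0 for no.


Strings: "inmdno", "giffpb"
Sorted first:  dimnno
Sorted second: bffgip
Differ at position 0: 'd' vs 'b' => not anagrams

0


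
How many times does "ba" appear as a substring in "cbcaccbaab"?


Searching for "ba" in "cbcaccbaab"
Scanning each position:
  Position 0: "cb" => no
  Position 1: "bc" => no
  Position 2: "ca" => no
  Position 3: "ac" => no
  Position 4: "cc" => no
  Position 5: "cb" => no
  Position 6: "ba" => MATCH
  Position 7: "aa" => no
  Position 8: "ab" => no
Total occurrences: 1

1


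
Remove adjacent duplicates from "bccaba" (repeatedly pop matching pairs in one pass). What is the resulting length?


Input: bccaba
Stack-based adjacent duplicate removal:
  Read 'b': push. Stack: b
  Read 'c': push. Stack: bc
  Read 'c': matches stack top 'c' => pop. Stack: b
  Read 'a': push. Stack: ba
  Read 'b': push. Stack: bab
  Read 'a': push. Stack: baba
Final stack: "baba" (length 4)

4


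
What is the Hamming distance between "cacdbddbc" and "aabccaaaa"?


Comparing "cacdbddbc" and "aabccaaaa" position by position:
  Position 0: 'c' vs 'a' => differ
  Position 1: 'a' vs 'a' => same
  Position 2: 'c' vs 'b' => differ
  Position 3: 'd' vs 'c' => differ
  Position 4: 'b' vs 'c' => differ
  Position 5: 'd' vs 'a' => differ
  Position 6: 'd' vs 'a' => differ
  Position 7: 'b' vs 'a' => differ
  Position 8: 'c' vs 'a' => differ
Total differences (Hamming distance): 8

8


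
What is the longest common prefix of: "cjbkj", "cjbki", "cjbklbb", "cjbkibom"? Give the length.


Words: cjbkj, cjbki, cjbklbb, cjbkibom
  Position 0: all 'c' => match
  Position 1: all 'j' => match
  Position 2: all 'b' => match
  Position 3: all 'k' => match
  Position 4: ('j', 'i', 'l', 'i') => mismatch, stop
LCP = "cjbk" (length 4)

4


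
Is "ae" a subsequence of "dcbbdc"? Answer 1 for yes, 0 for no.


Check if "ae" is a subsequence of "dcbbdc"
Greedy scan:
  Position 0 ('d'): no match needed
  Position 1 ('c'): no match needed
  Position 2 ('b'): no match needed
  Position 3 ('b'): no match needed
  Position 4 ('d'): no match needed
  Position 5 ('c'): no match needed
Only matched 0/2 characters => not a subsequence

0


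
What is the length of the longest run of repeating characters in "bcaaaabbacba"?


Input: "bcaaaabbacba"
Scanning for longest run:
  Position 1 ('c'): new char, reset run to 1
  Position 2 ('a'): new char, reset run to 1
  Position 3 ('a'): continues run of 'a', length=2
  Position 4 ('a'): continues run of 'a', length=3
  Position 5 ('a'): continues run of 'a', length=4
  Position 6 ('b'): new char, reset run to 1
  Position 7 ('b'): continues run of 'b', length=2
  Position 8 ('a'): new char, reset run to 1
  Position 9 ('c'): new char, reset run to 1
  Position 10 ('b'): new char, reset run to 1
  Position 11 ('a'): new char, reset run to 1
Longest run: 'a' with length 4

4


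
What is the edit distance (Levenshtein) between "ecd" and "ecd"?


Computing edit distance: "ecd" -> "ecd"
DP table:
           e    c    d
      0    1    2    3
  e   1    0    1    2
  c   2    1    0    1
  d   3    2    1    0
Edit distance = dp[3][3] = 0

0


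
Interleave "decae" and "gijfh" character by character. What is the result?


Interleaving "decae" and "gijfh":
  Position 0: 'd' from first, 'g' from second => "dg"
  Position 1: 'e' from first, 'i' from second => "ei"
  Position 2: 'c' from first, 'j' from second => "cj"
  Position 3: 'a' from first, 'f' from second => "af"
  Position 4: 'e' from first, 'h' from second => "eh"
Result: dgeicjafeh

dgeicjafeh


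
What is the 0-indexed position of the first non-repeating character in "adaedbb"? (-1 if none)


Input: adaedbb
Character frequencies:
  'a': 2
  'b': 2
  'd': 2
  'e': 1
Scanning left to right for freq == 1:
  Position 0 ('a'): freq=2, skip
  Position 1 ('d'): freq=2, skip
  Position 2 ('a'): freq=2, skip
  Position 3 ('e'): unique! => answer = 3

3


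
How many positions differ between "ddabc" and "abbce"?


Comparing "ddabc" and "abbce" position by position:
  Position 0: 'd' vs 'a' => DIFFER
  Position 1: 'd' vs 'b' => DIFFER
  Position 2: 'a' vs 'b' => DIFFER
  Position 3: 'b' vs 'c' => DIFFER
  Position 4: 'c' vs 'e' => DIFFER
Positions that differ: 5

5


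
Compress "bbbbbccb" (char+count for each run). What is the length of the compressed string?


Input: bbbbbccb
Runs:
  'b' x 5 => "b5"
  'c' x 2 => "c2"
  'b' x 1 => "b1"
Compressed: "b5c2b1"
Compressed length: 6

6


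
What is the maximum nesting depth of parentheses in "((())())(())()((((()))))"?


Input: "((())())(())()((((()))))"
Tracking depth:
  Position 0 '(': depth becomes 1
  Position 1 '(': depth becomes 2
  Position 2 '(': depth becomes 3
  Position 3 ')': depth becomes 2
  Position 4 ')': depth becomes 1
  Position 5 '(': depth becomes 2
  Position 6 ')': depth becomes 1
  Position 7 ')': depth becomes 0
  Position 8 '(': depth becomes 1
  Position 9 '(': depth becomes 2
  Position 10 ')': depth becomes 1
  Position 11 ')': depth becomes 0
  Position 12 '(': depth becomes 1
  Position 13 ')': depth becomes 0
  Position 14 '(': depth becomes 1
  Position 15 '(': depth becomes 2
  Position 16 '(': depth becomes 3
  Position 17 '(': depth becomes 4
  Position 18 '(': depth becomes 5
  Position 19 ')': depth becomes 4
  Position 20 ')': depth becomes 3
  Position 21 ')': depth becomes 2
  Position 22 ')': depth becomes 1
  Position 23 ')': depth becomes 0
Maximum depth reached: 5

5


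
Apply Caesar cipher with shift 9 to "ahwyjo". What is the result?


Caesar cipher: shift "ahwyjo" by 9
  'a' (pos 0) + 9 = pos 9 = 'j'
  'h' (pos 7) + 9 = pos 16 = 'q'
  'w' (pos 22) + 9 = pos 5 = 'f'
  'y' (pos 24) + 9 = pos 7 = 'h'
  'j' (pos 9) + 9 = pos 18 = 's'
  'o' (pos 14) + 9 = pos 23 = 'x'
Result: jqfhsx

jqfhsx


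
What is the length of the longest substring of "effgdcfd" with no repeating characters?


Input: "effgdcfd"
Sliding window (track last position of each char):
  Position 0 ('e'): window [0,0] length 1 -- new best
  Position 1 ('f'): window [0,1] length 2 -- new best
  Position 2 ('f'): repeat (last at 1), move window start to 2
  Position 2 ('f'): window [2,2] length 1
  Position 3 ('g'): window [2,3] length 2
  Position 4 ('d'): window [2,4] length 3 -- new best
  Position 5 ('c'): window [2,5] length 4 -- new best
  Position 6 ('f'): repeat (last at 2), move window start to 3
  Position 6 ('f'): window [3,6] length 4
  Position 7 ('d'): repeat (last at 4), move window start to 5
  Position 7 ('d'): window [5,7] length 3
Longest substring with no repeats: "fgdc" with length 4

4


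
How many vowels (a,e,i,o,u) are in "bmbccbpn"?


Input: bmbccbpn
Checking each character:
  'b' at position 0: consonant
  'm' at position 1: consonant
  'b' at position 2: consonant
  'c' at position 3: consonant
  'c' at position 4: consonant
  'b' at position 5: consonant
  'p' at position 6: consonant
  'n' at position 7: consonant
Total vowels: 0

0


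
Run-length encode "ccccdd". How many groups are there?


Input: ccccdd
Scanning for consecutive runs:
  Group 1: 'c' x 4 (positions 0-3)
  Group 2: 'd' x 2 (positions 4-5)
Total groups: 2

2


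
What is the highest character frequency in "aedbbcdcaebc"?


Input: aedbbcdcaebc
Character counts:
  'a': 2
  'b': 3
  'c': 3
  'd': 2
  'e': 2
Maximum frequency: 3

3


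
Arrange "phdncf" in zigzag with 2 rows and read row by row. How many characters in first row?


Zigzag "phdncf" into 2 rows:
Placing characters:
  'p' => row 0
  'h' => row 1
  'd' => row 0
  'n' => row 1
  'c' => row 0
  'f' => row 1
Rows:
  Row 0: "pdc"
  Row 1: "hnf"
First row length: 3

3


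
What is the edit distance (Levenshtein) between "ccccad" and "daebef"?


Computing edit distance: "ccccad" -> "daebef"
DP table:
           d    a    e    b    e    f
      0    1    2    3    4    5    6
  c   1    1    2    3    4    5    6
  c   2    2    2    3    4    5    6
  c   3    3    3    3    4    5    6
  c   4    4    4    4    4    5    6
  a   5    5    4    5    5    5    6
  d   6    5    5    5    6    6    6
Edit distance = dp[6][6] = 6

6


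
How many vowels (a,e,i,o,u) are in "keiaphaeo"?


Input: keiaphaeo
Checking each character:
  'k' at position 0: consonant
  'e' at position 1: vowel (running total: 1)
  'i' at position 2: vowel (running total: 2)
  'a' at position 3: vowel (running total: 3)
  'p' at position 4: consonant
  'h' at position 5: consonant
  'a' at position 6: vowel (running total: 4)
  'e' at position 7: vowel (running total: 5)
  'o' at position 8: vowel (running total: 6)
Total vowels: 6

6


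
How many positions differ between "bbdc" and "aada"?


Comparing "bbdc" and "aada" position by position:
  Position 0: 'b' vs 'a' => DIFFER
  Position 1: 'b' vs 'a' => DIFFER
  Position 2: 'd' vs 'd' => same
  Position 3: 'c' vs 'a' => DIFFER
Positions that differ: 3

3


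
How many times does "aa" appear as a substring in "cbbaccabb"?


Searching for "aa" in "cbbaccabb"
Scanning each position:
  Position 0: "cb" => no
  Position 1: "bb" => no
  Position 2: "ba" => no
  Position 3: "ac" => no
  Position 4: "cc" => no
  Position 5: "ca" => no
  Position 6: "ab" => no
  Position 7: "bb" => no
Total occurrences: 0

0


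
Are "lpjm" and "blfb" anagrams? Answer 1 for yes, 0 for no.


Strings: "lpjm", "blfb"
Sorted first:  jlmp
Sorted second: bbfl
Differ at position 0: 'j' vs 'b' => not anagrams

0


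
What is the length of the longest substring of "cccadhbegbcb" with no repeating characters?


Input: "cccadhbegbcb"
Sliding window (track last position of each char):
  Position 0 ('c'): window [0,0] length 1 -- new best
  Position 1 ('c'): repeat (last at 0), move window start to 1
  Position 1 ('c'): window [1,1] length 1
  Position 2 ('c'): repeat (last at 1), move window start to 2
  Position 2 ('c'): window [2,2] length 1
  Position 3 ('a'): window [2,3] length 2 -- new best
  Position 4 ('d'): window [2,4] length 3 -- new best
  Position 5 ('h'): window [2,5] length 4 -- new best
  Position 6 ('b'): window [2,6] length 5 -- new best
  Position 7 ('e'): window [2,7] length 6 -- new best
  Position 8 ('g'): window [2,8] length 7 -- new best
  Position 9 ('b'): repeat (last at 6), move window start to 7
  Position 9 ('b'): window [7,9] length 3
  Position 10 ('c'): window [7,10] length 4
  Position 11 ('b'): repeat (last at 9), move window start to 10
  Position 11 ('b'): window [10,11] length 2
Longest substring with no repeats: "cadhbeg" with length 7

7


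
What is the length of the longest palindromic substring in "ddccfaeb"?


Input: "ddccfaeb"
Checking substrings for palindromes:
  [0:2] "dd" (len 2) => palindrome
  [2:4] "cc" (len 2) => palindrome
Longest palindromic substring: "dd" with length 2

2


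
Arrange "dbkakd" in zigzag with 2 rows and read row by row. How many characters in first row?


Zigzag "dbkakd" into 2 rows:
Placing characters:
  'd' => row 0
  'b' => row 1
  'k' => row 0
  'a' => row 1
  'k' => row 0
  'd' => row 1
Rows:
  Row 0: "dkk"
  Row 1: "bad"
First row length: 3

3


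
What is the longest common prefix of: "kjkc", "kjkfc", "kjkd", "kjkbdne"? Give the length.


Words: kjkc, kjkfc, kjkd, kjkbdne
  Position 0: all 'k' => match
  Position 1: all 'j' => match
  Position 2: all 'k' => match
  Position 3: ('c', 'f', 'd', 'b') => mismatch, stop
LCP = "kjk" (length 3)

3


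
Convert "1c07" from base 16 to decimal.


Input: "1c07" in base 16
Positional expansion:
  Digit '1' (value 1) x 16^3 = 4096
  Digit 'c' (value 12) x 16^2 = 3072
  Digit '0' (value 0) x 16^1 = 0
  Digit '7' (value 7) x 16^0 = 7
Sum = 7175

7175


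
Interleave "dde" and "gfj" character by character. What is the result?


Interleaving "dde" and "gfj":
  Position 0: 'd' from first, 'g' from second => "dg"
  Position 1: 'd' from first, 'f' from second => "df"
  Position 2: 'e' from first, 'j' from second => "ej"
Result: dgdfej

dgdfej


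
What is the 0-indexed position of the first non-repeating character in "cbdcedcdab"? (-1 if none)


Input: cbdcedcdab
Character frequencies:
  'a': 1
  'b': 2
  'c': 3
  'd': 3
  'e': 1
Scanning left to right for freq == 1:
  Position 0 ('c'): freq=3, skip
  Position 1 ('b'): freq=2, skip
  Position 2 ('d'): freq=3, skip
  Position 3 ('c'): freq=3, skip
  Position 4 ('e'): unique! => answer = 4

4


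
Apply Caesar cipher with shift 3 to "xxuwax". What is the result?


Caesar cipher: shift "xxuwax" by 3
  'x' (pos 23) + 3 = pos 0 = 'a'
  'x' (pos 23) + 3 = pos 0 = 'a'
  'u' (pos 20) + 3 = pos 23 = 'x'
  'w' (pos 22) + 3 = pos 25 = 'z'
  'a' (pos 0) + 3 = pos 3 = 'd'
  'x' (pos 23) + 3 = pos 0 = 'a'
Result: aaxzda

aaxzda


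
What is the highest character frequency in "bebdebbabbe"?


Input: bebdebbabbe
Character counts:
  'a': 1
  'b': 6
  'd': 1
  'e': 3
Maximum frequency: 6

6


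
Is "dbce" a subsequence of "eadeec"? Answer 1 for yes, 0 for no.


Check if "dbce" is a subsequence of "eadeec"
Greedy scan:
  Position 0 ('e'): no match needed
  Position 1 ('a'): no match needed
  Position 2 ('d'): matches sub[0] = 'd'
  Position 3 ('e'): no match needed
  Position 4 ('e'): no match needed
  Position 5 ('c'): no match needed
Only matched 1/4 characters => not a subsequence

0


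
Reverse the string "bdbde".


Input: bdbde
Reading characters right to left:
  Position 4: 'e'
  Position 3: 'd'
  Position 2: 'b'
  Position 1: 'd'
  Position 0: 'b'
Reversed: edbdb

edbdb


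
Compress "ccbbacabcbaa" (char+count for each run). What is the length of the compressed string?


Input: ccbbacabcbaa
Runs:
  'c' x 2 => "c2"
  'b' x 2 => "b2"
  'a' x 1 => "a1"
  'c' x 1 => "c1"
  'a' x 1 => "a1"
  'b' x 1 => "b1"
  'c' x 1 => "c1"
  'b' x 1 => "b1"
  'a' x 2 => "a2"
Compressed: "c2b2a1c1a1b1c1b1a2"
Compressed length: 18

18


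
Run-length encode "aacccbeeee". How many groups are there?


Input: aacccbeeee
Scanning for consecutive runs:
  Group 1: 'a' x 2 (positions 0-1)
  Group 2: 'c' x 3 (positions 2-4)
  Group 3: 'b' x 1 (positions 5-5)
  Group 4: 'e' x 4 (positions 6-9)
Total groups: 4

4


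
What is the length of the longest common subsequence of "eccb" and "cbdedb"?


LCS of "eccb" and "cbdedb"
DP table:
           c    b    d    e    d    b
      0    0    0    0    0    0    0
  e   0    0    0    0    1    1    1
  c   0    1    1    1    1    1    1
  c   0    1    1    1    1    1    1
  b   0    1    2    2    2    2    2
LCS length = dp[4][6] = 2

2


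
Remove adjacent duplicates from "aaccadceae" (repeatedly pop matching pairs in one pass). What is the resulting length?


Input: aaccadceae
Stack-based adjacent duplicate removal:
  Read 'a': push. Stack: a
  Read 'a': matches stack top 'a' => pop. Stack: (empty)
  Read 'c': push. Stack: c
  Read 'c': matches stack top 'c' => pop. Stack: (empty)
  Read 'a': push. Stack: a
  Read 'd': push. Stack: ad
  Read 'c': push. Stack: adc
  Read 'e': push. Stack: adce
  Read 'a': push. Stack: adcea
  Read 'e': push. Stack: adceae
Final stack: "adceae" (length 6)

6


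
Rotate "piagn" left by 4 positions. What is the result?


Input: "piagn", rotate left by 4
First 4 characters: "piag"
Remaining characters: "n"
Concatenate remaining + first: "n" + "piag" = "npiag"

npiag


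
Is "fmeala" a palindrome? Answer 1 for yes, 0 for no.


Input: fmeala
Reversed: alaemf
  Compare pos 0 ('f') with pos 5 ('a'): MISMATCH
  Compare pos 1 ('m') with pos 4 ('l'): MISMATCH
  Compare pos 2 ('e') with pos 3 ('a'): MISMATCH
Result: not a palindrome

0


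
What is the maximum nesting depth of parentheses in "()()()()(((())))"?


Input: "()()()()(((())))"
Tracking depth:
  Position 0 '(': depth becomes 1
  Position 1 ')': depth becomes 0
  Position 2 '(': depth becomes 1
  Position 3 ')': depth becomes 0
  Position 4 '(': depth becomes 1
  Position 5 ')': depth becomes 0
  Position 6 '(': depth becomes 1
  Position 7 ')': depth becomes 0
  Position 8 '(': depth becomes 1
  Position 9 '(': depth becomes 2
  Position 10 '(': depth becomes 3
  Position 11 '(': depth becomes 4
  Position 12 ')': depth becomes 3
  Position 13 ')': depth becomes 2
  Position 14 ')': depth becomes 1
  Position 15 ')': depth becomes 0
Maximum depth reached: 4

4


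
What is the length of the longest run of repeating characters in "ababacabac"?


Input: "ababacabac"
Scanning for longest run:
  Position 1 ('b'): new char, reset run to 1
  Position 2 ('a'): new char, reset run to 1
  Position 3 ('b'): new char, reset run to 1
  Position 4 ('a'): new char, reset run to 1
  Position 5 ('c'): new char, reset run to 1
  Position 6 ('a'): new char, reset run to 1
  Position 7 ('b'): new char, reset run to 1
  Position 8 ('a'): new char, reset run to 1
  Position 9 ('c'): new char, reset run to 1
Longest run: 'a' with length 1

1


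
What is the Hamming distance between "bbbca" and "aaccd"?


Comparing "bbbca" and "aaccd" position by position:
  Position 0: 'b' vs 'a' => differ
  Position 1: 'b' vs 'a' => differ
  Position 2: 'b' vs 'c' => differ
  Position 3: 'c' vs 'c' => same
  Position 4: 'a' vs 'd' => differ
Total differences (Hamming distance): 4

4


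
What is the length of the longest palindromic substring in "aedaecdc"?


Input: "aedaecdc"
Checking substrings for palindromes:
  [5:8] "cdc" (len 3) => palindrome
Longest palindromic substring: "cdc" with length 3

3


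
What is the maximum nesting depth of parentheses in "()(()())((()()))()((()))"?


Input: "()(()())((()()))()((()))"
Tracking depth:
  Position 0 '(': depth becomes 1
  Position 1 ')': depth becomes 0
  Position 2 '(': depth becomes 1
  Position 3 '(': depth becomes 2
  Position 4 ')': depth becomes 1
  Position 5 '(': depth becomes 2
  Position 6 ')': depth becomes 1
  Position 7 ')': depth becomes 0
  Position 8 '(': depth becomes 1
  Position 9 '(': depth becomes 2
  Position 10 '(': depth becomes 3
  Position 11 ')': depth becomes 2
  Position 12 '(': depth becomes 3
  Position 13 ')': depth becomes 2
  Position 14 ')': depth becomes 1
  Position 15 ')': depth becomes 0
  Position 16 '(': depth becomes 1
  Position 17 ')': depth becomes 0
  Position 18 '(': depth becomes 1
  Position 19 '(': depth becomes 2
  Position 20 '(': depth becomes 3
  Position 21 ')': depth becomes 2
  Position 22 ')': depth becomes 1
  Position 23 ')': depth becomes 0
Maximum depth reached: 3

3


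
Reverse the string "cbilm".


Input: cbilm
Reading characters right to left:
  Position 4: 'm'
  Position 3: 'l'
  Position 2: 'i'
  Position 1: 'b'
  Position 0: 'c'
Reversed: mlibc

mlibc


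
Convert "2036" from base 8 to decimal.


Input: "2036" in base 8
Positional expansion:
  Digit '2' (value 2) x 8^3 = 1024
  Digit '0' (value 0) x 8^2 = 0
  Digit '3' (value 3) x 8^1 = 24
  Digit '6' (value 6) x 8^0 = 6
Sum = 1054

1054


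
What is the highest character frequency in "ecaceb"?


Input: ecaceb
Character counts:
  'a': 1
  'b': 1
  'c': 2
  'e': 2
Maximum frequency: 2

2


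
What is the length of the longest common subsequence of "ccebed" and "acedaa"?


LCS of "ccebed" and "acedaa"
DP table:
           a    c    e    d    a    a
      0    0    0    0    0    0    0
  c   0    0    1    1    1    1    1
  c   0    0    1    1    1    1    1
  e   0    0    1    2    2    2    2
  b   0    0    1    2    2    2    2
  e   0    0    1    2    2    2    2
  d   0    0    1    2    3    3    3
LCS length = dp[6][6] = 3

3


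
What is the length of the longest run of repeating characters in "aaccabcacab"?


Input: "aaccabcacab"
Scanning for longest run:
  Position 1 ('a'): continues run of 'a', length=2
  Position 2 ('c'): new char, reset run to 1
  Position 3 ('c'): continues run of 'c', length=2
  Position 4 ('a'): new char, reset run to 1
  Position 5 ('b'): new char, reset run to 1
  Position 6 ('c'): new char, reset run to 1
  Position 7 ('a'): new char, reset run to 1
  Position 8 ('c'): new char, reset run to 1
  Position 9 ('a'): new char, reset run to 1
  Position 10 ('b'): new char, reset run to 1
Longest run: 'a' with length 2

2


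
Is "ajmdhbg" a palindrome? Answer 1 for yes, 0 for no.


Input: ajmdhbg
Reversed: gbhdmja
  Compare pos 0 ('a') with pos 6 ('g'): MISMATCH
  Compare pos 1 ('j') with pos 5 ('b'): MISMATCH
  Compare pos 2 ('m') with pos 4 ('h'): MISMATCH
Result: not a palindrome

0


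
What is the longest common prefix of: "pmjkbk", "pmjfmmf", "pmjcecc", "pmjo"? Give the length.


Words: pmjkbk, pmjfmmf, pmjcecc, pmjo
  Position 0: all 'p' => match
  Position 1: all 'm' => match
  Position 2: all 'j' => match
  Position 3: ('k', 'f', 'c', 'o') => mismatch, stop
LCP = "pmj" (length 3)

3


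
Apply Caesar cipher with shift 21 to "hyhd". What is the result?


Caesar cipher: shift "hyhd" by 21
  'h' (pos 7) + 21 = pos 2 = 'c'
  'y' (pos 24) + 21 = pos 19 = 't'
  'h' (pos 7) + 21 = pos 2 = 'c'
  'd' (pos 3) + 21 = pos 24 = 'y'
Result: ctcy

ctcy


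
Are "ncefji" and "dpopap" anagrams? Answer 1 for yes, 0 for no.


Strings: "ncefji", "dpopap"
Sorted first:  cefijn
Sorted second: adoppp
Differ at position 0: 'c' vs 'a' => not anagrams

0


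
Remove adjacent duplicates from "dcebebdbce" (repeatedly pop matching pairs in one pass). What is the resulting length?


Input: dcebebdbce
Stack-based adjacent duplicate removal:
  Read 'd': push. Stack: d
  Read 'c': push. Stack: dc
  Read 'e': push. Stack: dce
  Read 'b': push. Stack: dceb
  Read 'e': push. Stack: dcebe
  Read 'b': push. Stack: dcebeb
  Read 'd': push. Stack: dcebebd
  Read 'b': push. Stack: dcebebdb
  Read 'c': push. Stack: dcebebdbc
  Read 'e': push. Stack: dcebebdbce
Final stack: "dcebebdbce" (length 10)

10


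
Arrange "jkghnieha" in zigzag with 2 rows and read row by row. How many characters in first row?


Zigzag "jkghnieha" into 2 rows:
Placing characters:
  'j' => row 0
  'k' => row 1
  'g' => row 0
  'h' => row 1
  'n' => row 0
  'i' => row 1
  'e' => row 0
  'h' => row 1
  'a' => row 0
Rows:
  Row 0: "jgnea"
  Row 1: "khih"
First row length: 5

5


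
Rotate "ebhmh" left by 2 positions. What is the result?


Input: "ebhmh", rotate left by 2
First 2 characters: "eb"
Remaining characters: "hmh"
Concatenate remaining + first: "hmh" + "eb" = "hmheb"

hmheb


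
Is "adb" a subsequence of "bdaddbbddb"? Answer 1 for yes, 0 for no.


Check if "adb" is a subsequence of "bdaddbbddb"
Greedy scan:
  Position 0 ('b'): no match needed
  Position 1 ('d'): no match needed
  Position 2 ('a'): matches sub[0] = 'a'
  Position 3 ('d'): matches sub[1] = 'd'
  Position 4 ('d'): no match needed
  Position 5 ('b'): matches sub[2] = 'b'
  Position 6 ('b'): no match needed
  Position 7 ('d'): no match needed
  Position 8 ('d'): no match needed
  Position 9 ('b'): no match needed
All 3 characters matched => is a subsequence

1


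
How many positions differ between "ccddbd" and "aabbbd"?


Comparing "ccddbd" and "aabbbd" position by position:
  Position 0: 'c' vs 'a' => DIFFER
  Position 1: 'c' vs 'a' => DIFFER
  Position 2: 'd' vs 'b' => DIFFER
  Position 3: 'd' vs 'b' => DIFFER
  Position 4: 'b' vs 'b' => same
  Position 5: 'd' vs 'd' => same
Positions that differ: 4

4


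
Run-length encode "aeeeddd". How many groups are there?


Input: aeeeddd
Scanning for consecutive runs:
  Group 1: 'a' x 1 (positions 0-0)
  Group 2: 'e' x 3 (positions 1-3)
  Group 3: 'd' x 3 (positions 4-6)
Total groups: 3

3


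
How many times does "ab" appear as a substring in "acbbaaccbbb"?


Searching for "ab" in "acbbaaccbbb"
Scanning each position:
  Position 0: "ac" => no
  Position 1: "cb" => no
  Position 2: "bb" => no
  Position 3: "ba" => no
  Position 4: "aa" => no
  Position 5: "ac" => no
  Position 6: "cc" => no
  Position 7: "cb" => no
  Position 8: "bb" => no
  Position 9: "bb" => no
Total occurrences: 0

0


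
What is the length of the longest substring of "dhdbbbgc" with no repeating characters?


Input: "dhdbbbgc"
Sliding window (track last position of each char):
  Position 0 ('d'): window [0,0] length 1 -- new best
  Position 1 ('h'): window [0,1] length 2 -- new best
  Position 2 ('d'): repeat (last at 0), move window start to 1
  Position 2 ('d'): window [1,2] length 2
  Position 3 ('b'): window [1,3] length 3 -- new best
  Position 4 ('b'): repeat (last at 3), move window start to 4
  Position 4 ('b'): window [4,4] length 1
  Position 5 ('b'): repeat (last at 4), move window start to 5
  Position 5 ('b'): window [5,5] length 1
  Position 6 ('g'): window [5,6] length 2
  Position 7 ('c'): window [5,7] length 3
Longest substring with no repeats: "hdb" with length 3

3


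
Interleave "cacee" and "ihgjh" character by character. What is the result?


Interleaving "cacee" and "ihgjh":
  Position 0: 'c' from first, 'i' from second => "ci"
  Position 1: 'a' from first, 'h' from second => "ah"
  Position 2: 'c' from first, 'g' from second => "cg"
  Position 3: 'e' from first, 'j' from second => "ej"
  Position 4: 'e' from first, 'h' from second => "eh"
Result: ciahcgejeh

ciahcgejeh


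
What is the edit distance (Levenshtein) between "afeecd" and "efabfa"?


Computing edit distance: "afeecd" -> "efabfa"
DP table:
           e    f    a    b    f    a
      0    1    2    3    4    5    6
  a   1    1    2    2    3    4    5
  f   2    2    1    2    3    3    4
  e   3    2    2    2    3    4    4
  e   4    3    3    3    3    4    5
  c   5    4    4    4    4    4    5
  d   6    5    5    5    5    5    5
Edit distance = dp[6][6] = 5

5


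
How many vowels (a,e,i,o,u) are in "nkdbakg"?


Input: nkdbakg
Checking each character:
  'n' at position 0: consonant
  'k' at position 1: consonant
  'd' at position 2: consonant
  'b' at position 3: consonant
  'a' at position 4: vowel (running total: 1)
  'k' at position 5: consonant
  'g' at position 6: consonant
Total vowels: 1

1


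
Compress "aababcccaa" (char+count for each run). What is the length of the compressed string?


Input: aababcccaa
Runs:
  'a' x 2 => "a2"
  'b' x 1 => "b1"
  'a' x 1 => "a1"
  'b' x 1 => "b1"
  'c' x 3 => "c3"
  'a' x 2 => "a2"
Compressed: "a2b1a1b1c3a2"
Compressed length: 12

12


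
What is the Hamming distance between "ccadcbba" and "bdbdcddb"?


Comparing "ccadcbba" and "bdbdcddb" position by position:
  Position 0: 'c' vs 'b' => differ
  Position 1: 'c' vs 'd' => differ
  Position 2: 'a' vs 'b' => differ
  Position 3: 'd' vs 'd' => same
  Position 4: 'c' vs 'c' => same
  Position 5: 'b' vs 'd' => differ
  Position 6: 'b' vs 'd' => differ
  Position 7: 'a' vs 'b' => differ
Total differences (Hamming distance): 6

6


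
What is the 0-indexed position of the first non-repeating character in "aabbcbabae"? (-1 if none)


Input: aabbcbabae
Character frequencies:
  'a': 4
  'b': 4
  'c': 1
  'e': 1
Scanning left to right for freq == 1:
  Position 0 ('a'): freq=4, skip
  Position 1 ('a'): freq=4, skip
  Position 2 ('b'): freq=4, skip
  Position 3 ('b'): freq=4, skip
  Position 4 ('c'): unique! => answer = 4

4


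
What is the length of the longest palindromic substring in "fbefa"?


Input: "fbefa"
Checking substrings for palindromes:
  No multi-char palindromic substrings found
Longest palindromic substring: "f" with length 1

1


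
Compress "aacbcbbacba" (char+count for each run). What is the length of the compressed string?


Input: aacbcbbacba
Runs:
  'a' x 2 => "a2"
  'c' x 1 => "c1"
  'b' x 1 => "b1"
  'c' x 1 => "c1"
  'b' x 2 => "b2"
  'a' x 1 => "a1"
  'c' x 1 => "c1"
  'b' x 1 => "b1"
  'a' x 1 => "a1"
Compressed: "a2c1b1c1b2a1c1b1a1"
Compressed length: 18

18


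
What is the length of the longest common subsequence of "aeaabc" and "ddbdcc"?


LCS of "aeaabc" and "ddbdcc"
DP table:
           d    d    b    d    c    c
      0    0    0    0    0    0    0
  a   0    0    0    0    0    0    0
  e   0    0    0    0    0    0    0
  a   0    0    0    0    0    0    0
  a   0    0    0    0    0    0    0
  b   0    0    0    1    1    1    1
  c   0    0    0    1    1    2    2
LCS length = dp[6][6] = 2

2


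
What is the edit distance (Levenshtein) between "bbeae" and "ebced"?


Computing edit distance: "bbeae" -> "ebced"
DP table:
           e    b    c    e    d
      0    1    2    3    4    5
  b   1    1    1    2    3    4
  b   2    2    1    2    3    4
  e   3    2    2    2    2    3
  a   4    3    3    3    3    3
  e   5    4    4    4    3    4
Edit distance = dp[5][5] = 4

4


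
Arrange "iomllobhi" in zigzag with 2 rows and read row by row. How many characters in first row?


Zigzag "iomllobhi" into 2 rows:
Placing characters:
  'i' => row 0
  'o' => row 1
  'm' => row 0
  'l' => row 1
  'l' => row 0
  'o' => row 1
  'b' => row 0
  'h' => row 1
  'i' => row 0
Rows:
  Row 0: "imlbi"
  Row 1: "oloh"
First row length: 5

5


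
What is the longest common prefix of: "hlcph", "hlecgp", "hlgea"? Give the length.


Words: hlcph, hlecgp, hlgea
  Position 0: all 'h' => match
  Position 1: all 'l' => match
  Position 2: ('c', 'e', 'g') => mismatch, stop
LCP = "hl" (length 2)

2


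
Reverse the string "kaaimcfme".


Input: kaaimcfme
Reading characters right to left:
  Position 8: 'e'
  Position 7: 'm'
  Position 6: 'f'
  Position 5: 'c'
  Position 4: 'm'
  Position 3: 'i'
  Position 2: 'a'
  Position 1: 'a'
  Position 0: 'k'
Reversed: emfcmiaak

emfcmiaak


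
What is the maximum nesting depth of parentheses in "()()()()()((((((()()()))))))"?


Input: "()()()()()((((((()()()))))))"
Tracking depth:
  Position 0 '(': depth becomes 1
  Position 1 ')': depth becomes 0
  Position 2 '(': depth becomes 1
  Position 3 ')': depth becomes 0
  Position 4 '(': depth becomes 1
  Position 5 ')': depth becomes 0
  Position 6 '(': depth becomes 1
  Position 7 ')': depth becomes 0
  Position 8 '(': depth becomes 1
  Position 9 ')': depth becomes 0
  Position 10 '(': depth becomes 1
  Position 11 '(': depth becomes 2
  Position 12 '(': depth becomes 3
  Position 13 '(': depth becomes 4
  Position 14 '(': depth becomes 5
  Position 15 '(': depth becomes 6
  Position 16 '(': depth becomes 7
  Position 17 ')': depth becomes 6
  Position 18 '(': depth becomes 7
  Position 19 ')': depth becomes 6
  Position 20 '(': depth becomes 7
  Position 21 ')': depth becomes 6
  Position 22 ')': depth becomes 5
  Position 23 ')': depth becomes 4
  Position 24 ')': depth becomes 3
  Position 25 ')': depth becomes 2
  Position 26 ')': depth becomes 1
  Position 27 ')': depth becomes 0
Maximum depth reached: 7

7


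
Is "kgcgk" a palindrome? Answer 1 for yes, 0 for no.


Input: kgcgk
Reversed: kgcgk
  Compare pos 0 ('k') with pos 4 ('k'): match
  Compare pos 1 ('g') with pos 3 ('g'): match
Result: palindrome

1


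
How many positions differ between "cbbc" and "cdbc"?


Comparing "cbbc" and "cdbc" position by position:
  Position 0: 'c' vs 'c' => same
  Position 1: 'b' vs 'd' => DIFFER
  Position 2: 'b' vs 'b' => same
  Position 3: 'c' vs 'c' => same
Positions that differ: 1

1


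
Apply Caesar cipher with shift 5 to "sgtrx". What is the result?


Caesar cipher: shift "sgtrx" by 5
  's' (pos 18) + 5 = pos 23 = 'x'
  'g' (pos 6) + 5 = pos 11 = 'l'
  't' (pos 19) + 5 = pos 24 = 'y'
  'r' (pos 17) + 5 = pos 22 = 'w'
  'x' (pos 23) + 5 = pos 2 = 'c'
Result: xlywc

xlywc


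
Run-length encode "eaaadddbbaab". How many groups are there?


Input: eaaadddbbaab
Scanning for consecutive runs:
  Group 1: 'e' x 1 (positions 0-0)
  Group 2: 'a' x 3 (positions 1-3)
  Group 3: 'd' x 3 (positions 4-6)
  Group 4: 'b' x 2 (positions 7-8)
  Group 5: 'a' x 2 (positions 9-10)
  Group 6: 'b' x 1 (positions 11-11)
Total groups: 6

6


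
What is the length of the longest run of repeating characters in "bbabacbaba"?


Input: "bbabacbaba"
Scanning for longest run:
  Position 1 ('b'): continues run of 'b', length=2
  Position 2 ('a'): new char, reset run to 1
  Position 3 ('b'): new char, reset run to 1
  Position 4 ('a'): new char, reset run to 1
  Position 5 ('c'): new char, reset run to 1
  Position 6 ('b'): new char, reset run to 1
  Position 7 ('a'): new char, reset run to 1
  Position 8 ('b'): new char, reset run to 1
  Position 9 ('a'): new char, reset run to 1
Longest run: 'b' with length 2

2


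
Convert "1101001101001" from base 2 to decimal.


Input: "1101001101001" in base 2
Positional expansion:
  Digit '1' (value 1) x 2^12 = 4096
  Digit '1' (value 1) x 2^11 = 2048
  Digit '0' (value 0) x 2^10 = 0
  Digit '1' (value 1) x 2^9 = 512
  Digit '0' (value 0) x 2^8 = 0
  Digit '0' (value 0) x 2^7 = 0
  Digit '1' (value 1) x 2^6 = 64
  Digit '1' (value 1) x 2^5 = 32
  Digit '0' (value 0) x 2^4 = 0
  Digit '1' (value 1) x 2^3 = 8
  Digit '0' (value 0) x 2^2 = 0
  Digit '0' (value 0) x 2^1 = 0
  Digit '1' (value 1) x 2^0 = 1
Sum = 6761

6761


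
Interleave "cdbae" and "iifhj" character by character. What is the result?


Interleaving "cdbae" and "iifhj":
  Position 0: 'c' from first, 'i' from second => "ci"
  Position 1: 'd' from first, 'i' from second => "di"
  Position 2: 'b' from first, 'f' from second => "bf"
  Position 3: 'a' from first, 'h' from second => "ah"
  Position 4: 'e' from first, 'j' from second => "ej"
Result: cidibfahej

cidibfahej


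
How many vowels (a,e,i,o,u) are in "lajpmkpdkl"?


Input: lajpmkpdkl
Checking each character:
  'l' at position 0: consonant
  'a' at position 1: vowel (running total: 1)
  'j' at position 2: consonant
  'p' at position 3: consonant
  'm' at position 4: consonant
  'k' at position 5: consonant
  'p' at position 6: consonant
  'd' at position 7: consonant
  'k' at position 8: consonant
  'l' at position 9: consonant
Total vowels: 1

1
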